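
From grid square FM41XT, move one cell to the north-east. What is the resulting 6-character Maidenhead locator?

FM51au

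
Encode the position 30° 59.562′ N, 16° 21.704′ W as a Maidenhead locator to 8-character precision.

Offset from 180°W / 90°S: lon 163.63827°, lat 120.99270°.
Field (20°×10°, letters A–R): lon ⌊163.63827/20⌋ = 8 → I; lat ⌊120.99270/10⌋ = 12 → M.
Square (2°×1°, digits 0–9): lon ⌊3.63827/2⌋ = 1; lat ⌊0.99270/1⌋ = 0.
Subsquare (5′×2.5′, letters a–x): lon ⌊1.63827/0.0833333⌋ = 19 → t; lat ⌊0.99270/0.0416667⌋ = 23 → x.
Extended square (30″×15″, digits 0–9): lon ⌊0.05493/0.00833333⌋ = 6; lat ⌊0.03437/0.00416667⌋ = 8.

IM10tx68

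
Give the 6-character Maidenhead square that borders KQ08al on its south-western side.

JQ98xk

Longitude subsquare a = 0; −1 → -1, wraps to 23 = x, carry into square.
Longitude square 0; −1 → -1, wraps to 9, carry into field.
Longitude field K = 10; −1 → 9 = J.
Latitude subsquare l = 11; −1 → 10 = k.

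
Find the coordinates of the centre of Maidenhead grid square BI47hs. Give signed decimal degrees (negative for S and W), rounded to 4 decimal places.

-2.2292, -151.3750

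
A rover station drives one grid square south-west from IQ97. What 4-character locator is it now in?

IQ86

Longitude square 9; −1 → 8.
Latitude square 7; −1 → 6.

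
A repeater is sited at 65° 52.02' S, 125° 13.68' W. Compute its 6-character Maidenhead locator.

Offset from 180°W / 90°S: lon 54.7720°, lat 24.1330°.
Field: 54.7720/20 → 2 → C, 24.1330/10 → 2 → C; chars CC.
Square: 14.7720/2 → 7, 4.1330/1 → 4; chars 74.
Subsquare: 0.7720/0.0833333 → 9 → j, 0.1330/0.0416667 → 3 → d; chars jd.

CC74jd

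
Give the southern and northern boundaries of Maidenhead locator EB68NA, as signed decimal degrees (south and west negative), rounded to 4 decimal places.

-72.0000, -71.9583

Field E=4, B=1: +4·20° lon, +1·10° lat → SW at lon -100°, lat -80°.
Square 6, 8: +6·2° lon, +8·1° lat → SW at lon -88°, lat -72°.
Subsquare n=13, a=0: +13·0.0833333° lon, +0·0.0416667° lat → SW at lon -86.9167°, lat -72°.
Cell spans 0.0833333° lon × 0.0416667° lat.
south -72.0000, north -71.9583.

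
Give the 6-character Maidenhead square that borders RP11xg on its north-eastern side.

Longitude subsquare x = 23; +1 → 24, wraps to 0 = a, carry into square.
Longitude square 1; +1 → 2.
Latitude subsquare g = 6; +1 → 7 = h.

RP21ah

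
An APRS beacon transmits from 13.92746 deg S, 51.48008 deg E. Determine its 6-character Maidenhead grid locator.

Shift to the Maidenhead origin (180°W, 90°S): lon 231.4801, lat 76.0725.
Field: 231.4801/20 → 11 → L, 76.0725/10 → 7 → H; chars LH.
Square: 11.4801/2 → 5, 6.0725/1 → 6; chars 56.
Subsquare: 1.4801/0.0833333 → 17 → r, 0.0725/0.0416667 → 1 → b; chars rb.

LH56rb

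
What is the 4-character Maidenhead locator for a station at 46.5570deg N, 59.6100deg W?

GN06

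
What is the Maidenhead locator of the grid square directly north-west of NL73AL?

Longitude subsquare a = 0; −1 → -1, wraps to 23 = x, carry into square.
Longitude square 7; −1 → 6.
Latitude subsquare l = 11; +1 → 12 = m.

NL63xm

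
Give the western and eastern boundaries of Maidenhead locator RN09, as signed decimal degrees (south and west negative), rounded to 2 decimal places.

Field R=17, N=13: +17·20° lon, +13·10° lat → SW at lon 160°, lat 40°.
Square 0, 9: +0·2° lon, +9·1° lat → SW at lon 160°, lat 49°.
Cell spans 2° lon × 1° lat.
west 160.00, east 162.00.

160.00, 162.00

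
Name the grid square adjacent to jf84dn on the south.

Latitude subsquare n = 13; −1 → 12 = m.
The longitude characters are unchanged.

JF84dm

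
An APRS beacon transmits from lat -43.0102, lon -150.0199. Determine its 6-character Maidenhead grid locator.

Offset from 180°W / 90°S: lon 29.9801°, lat 46.9898°.
Field: lon ⌊29.9801/20⌋ = 1 → B; lat ⌊46.9898/10⌋ = 4 → E.
Square: lon ⌊9.9801/2⌋ = 4; lat ⌊6.9898/1⌋ = 6.
Subsquare: lon ⌊1.9801/0.0833333⌋ = 23 → x; lat ⌊0.9898/0.0416667⌋ = 23 → x.

BE46xx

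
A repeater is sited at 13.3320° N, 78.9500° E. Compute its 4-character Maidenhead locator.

MK93

Offset from 180°W / 90°S: lon 258.95°, lat 103.33°.
Field: lon ⌊258.95/20⌋ = 12 → M; lat ⌊103.33/10⌋ = 10 → K.
Square: lon ⌊18.95/2⌋ = 9; lat ⌊3.33/1⌋ = 3.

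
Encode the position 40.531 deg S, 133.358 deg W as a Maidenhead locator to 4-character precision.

CE39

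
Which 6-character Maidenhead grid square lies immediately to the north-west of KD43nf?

Longitude subsquare n = 13; −1 → 12 = m.
Latitude subsquare f = 5; +1 → 6 = g.

KD43mg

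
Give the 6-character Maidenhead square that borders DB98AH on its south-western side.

DB88xg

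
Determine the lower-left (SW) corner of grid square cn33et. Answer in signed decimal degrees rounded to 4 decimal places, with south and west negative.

43.7917, -133.6667

Field C=2, N=13: +2·20° lon, +13·10° lat → SW at lon -140°, lat 40°.
Square 3, 3: +3·2° lon, +3·1° lat → SW at lon -134°, lat 43°.
Subsquare e=4, t=19: +4·0.0833333° lon, +19·0.0416667° lat → SW at lon -133.667°, lat 43.7917°.
latitude 43.7917, longitude -133.6667.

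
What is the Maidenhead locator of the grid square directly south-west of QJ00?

Longitude square 0; −1 → -1, wraps to 9, carry into field.
Longitude field Q = 16; −1 → 15 = P.
Latitude square 0; −1 → -1, wraps to 9, carry into field.
Latitude field J = 9; −1 → 8 = I.

PI99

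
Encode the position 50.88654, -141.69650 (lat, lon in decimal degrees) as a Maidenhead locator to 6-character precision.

Add 180° to longitude and 90° to latitude: 38.3035, 140.8865.
Field: 38.3035/20 → 1 → B, 140.8865/10 → 14 → O; chars BO.
Square: 18.3035/2 → 9, 0.8865/1 → 0; chars 90.
Subsquare: 0.3035/0.0833333 → 3 → d, 0.8865/0.0416667 → 21 → v; chars dv.

BO90dv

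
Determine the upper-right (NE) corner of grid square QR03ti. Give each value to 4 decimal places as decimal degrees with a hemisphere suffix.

83.3750° N, 141.6667° E

Field Q=16, R=17: +16·20° lon, +17·10° lat → SW at lon 140°, lat 80°.
Square 0, 3: +0·2° lon, +3·1° lat → SW at lon 140°, lat 83°.
Subsquare t=19, i=8: +19·0.0833333° lon, +8·0.0416667° lat → SW at lon 141.583°, lat 83.3333°.
Cell spans 0.0833333° lon × 0.0416667° lat. NE corner is SW corner plus one full cell.
latitude 83.3750° N, longitude 141.6667° E.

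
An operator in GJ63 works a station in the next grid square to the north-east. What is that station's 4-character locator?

GJ74

Longitude square 6; +1 → 7.
Latitude square 3; +1 → 4.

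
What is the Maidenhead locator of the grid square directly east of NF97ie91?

NF97je01

Longitude extended square 9; +1 → 10, wraps to 0, carry into subsquare.
Longitude subsquare i = 8; +1 → 9 = j.
The latitude characters are unchanged.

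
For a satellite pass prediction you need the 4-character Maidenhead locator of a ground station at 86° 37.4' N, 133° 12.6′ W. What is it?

CR36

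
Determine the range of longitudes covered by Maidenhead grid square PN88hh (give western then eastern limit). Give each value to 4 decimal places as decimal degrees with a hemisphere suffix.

Field P=15, N=13: +15·20° lon, +13·10° lat → SW at lon 120°, lat 40°.
Square 8, 8: +8·2° lon, +8·1° lat → SW at lon 136°, lat 48°.
Subsquare h=7, h=7: +7·0.0833333° lon, +7·0.0416667° lat → SW at lon 136.583°, lat 48.2917°.
Cell spans 0.0833333° lon × 0.0416667° lat.
west 136.5833° E, east 136.6667° E.

136.5833° E, 136.6667° E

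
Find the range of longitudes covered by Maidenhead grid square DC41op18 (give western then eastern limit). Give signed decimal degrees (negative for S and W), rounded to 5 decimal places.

-110.82500, -110.81667

Field D=3, C=2: +3·20° lon, +2·10° lat → SW at lon -120°, lat -70°.
Square 4, 1: +4·2° lon, +1·1° lat → SW at lon -112°, lat -69°.
Subsquare o=14, p=15: +14·0.0833333° lon, +15·0.0416667° lat → SW at lon -110.833°, lat -68.375°.
Extended square 1, 8: +1·0.00833333° lon, +8·0.00416667° lat → SW at lon -110.825°, lat -68.3417°.
Cell spans 0.00833333° lon × 0.00416667° lat.
west -110.82500, east -110.81667.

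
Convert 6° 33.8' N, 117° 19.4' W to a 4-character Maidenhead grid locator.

DJ16

Add 180° to longitude and 90° to latitude: 62.68, 96.56.
Field (20°×10°, letters A–R): lon ⌊62.68/20⌋ = 3 → D; lat ⌊96.56/10⌋ = 9 → J.
Square (2°×1°, digits 0–9): lon ⌊2.68/2⌋ = 1; lat ⌊6.56/1⌋ = 6.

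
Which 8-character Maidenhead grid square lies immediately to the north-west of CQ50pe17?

CQ50pe08

Longitude extended square 1; −1 → 0.
Latitude extended square 7; +1 → 8.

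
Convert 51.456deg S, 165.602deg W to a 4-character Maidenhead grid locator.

Add 180° to longitude and 90° to latitude: 14.40, 38.54.
Field (20°×10°, letters A–R): 14.40/20 → 0 → A, 38.54/10 → 3 → D; chars AD.
Square (2°×1°, digits 0–9): 14.40/2 → 7, 8.54/1 → 8; chars 78.

AD78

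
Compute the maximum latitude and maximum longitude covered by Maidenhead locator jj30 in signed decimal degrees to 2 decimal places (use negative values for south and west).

1.00, 8.00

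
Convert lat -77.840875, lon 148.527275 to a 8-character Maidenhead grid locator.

Shift to the Maidenhead origin (180°W, 90°S): lon 328.52728, lat 12.15913.
Field: 328.52728/20 → 16 → Q, 12.15913/10 → 1 → B; chars QB.
Square: 8.52728/2 → 4, 2.15913/1 → 2; chars 42.
Subsquare: 0.52728/0.0833333 → 6 → g, 0.15913/0.0416667 → 3 → d; chars gd.
Extended square: 0.02728/0.00833333 → 3, 0.03413/0.00416667 → 8; chars 38.

QB42gd38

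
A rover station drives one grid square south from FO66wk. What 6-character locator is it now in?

Latitude subsquare k = 10; −1 → 9 = j.
The longitude characters are unchanged.

FO66wj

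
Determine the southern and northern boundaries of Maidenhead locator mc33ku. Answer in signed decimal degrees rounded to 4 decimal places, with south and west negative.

Field M=12, C=2: +12·20° lon, +2·10° lat → SW at lon 60°, lat -70°.
Square 3, 3: +3·2° lon, +3·1° lat → SW at lon 66°, lat -67°.
Subsquare k=10, u=20: +10·0.0833333° lon, +20·0.0416667° lat → SW at lon 66.8333°, lat -66.1667°.
Cell spans 0.0833333° lon × 0.0416667° lat.
south -66.1667, north -66.1250.

-66.1667, -66.1250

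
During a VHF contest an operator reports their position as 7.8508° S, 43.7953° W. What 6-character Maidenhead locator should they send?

Offset from 180°W / 90°S: lon 136.2047°, lat 82.1492°.
Field: lon ⌊136.2047/20⌋ = 6 → G; lat ⌊82.1492/10⌋ = 8 → I.
Square: lon ⌊16.2047/2⌋ = 8; lat ⌊2.1492/1⌋ = 2.
Subsquare: lon ⌊0.2047/0.0833333⌋ = 2 → c; lat ⌊0.1492/0.0416667⌋ = 3 → d.

GI82cd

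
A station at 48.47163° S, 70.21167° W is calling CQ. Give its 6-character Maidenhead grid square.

Offset from 180°W / 90°S: lon 109.7883°, lat 41.5284°.
Field: lon ⌊109.7883/20⌋ = 5 → F; lat ⌊41.5284/10⌋ = 4 → E.
Square: lon ⌊9.7883/2⌋ = 4; lat ⌊1.5284/1⌋ = 1.
Subsquare: lon ⌊1.7883/0.0833333⌋ = 21 → v; lat ⌊0.5284/0.0416667⌋ = 12 → m.

FE41vm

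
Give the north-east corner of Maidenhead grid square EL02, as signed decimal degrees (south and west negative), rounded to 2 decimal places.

23.00, -98.00

Field E=4, L=11: +4·20° lon, +11·10° lat → SW at lon -100°, lat 20°.
Square 0, 2: +0·2° lon, +2·1° lat → SW at lon -100°, lat 22°.
Cell spans 2° lon × 1° lat. NE corner is SW corner plus one full cell.
latitude 23.00, longitude -98.00.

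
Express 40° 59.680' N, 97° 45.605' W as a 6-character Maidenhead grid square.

EN10cx

Offset from 180°W / 90°S: lon 82.2399°, lat 130.9947°.
Field: lon ⌊82.2399/20⌋ = 4 → E; lat ⌊130.9947/10⌋ = 13 → N.
Square: lon ⌊2.2399/2⌋ = 1; lat ⌊0.9947/1⌋ = 0.
Subsquare: lon ⌊0.2399/0.0833333⌋ = 2 → c; lat ⌊0.9947/0.0416667⌋ = 23 → x.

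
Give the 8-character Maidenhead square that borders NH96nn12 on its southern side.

NH96nn11

Latitude extended square 2; −1 → 1.
The longitude characters are unchanged.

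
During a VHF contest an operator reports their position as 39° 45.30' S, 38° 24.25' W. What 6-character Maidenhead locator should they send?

Add 180° to longitude and 90° to latitude: 141.5958, 50.2450.
Field (20°×10°, letters A–R): lon ⌊141.5958/20⌋ = 7 → H; lat ⌊50.2450/10⌋ = 5 → F.
Square (2°×1°, digits 0–9): lon ⌊1.5958/2⌋ = 0; lat ⌊0.2450/1⌋ = 0.
Subsquare (5′×2.5′, letters a–x): lon ⌊1.5958/0.0833333⌋ = 19 → t; lat ⌊0.2450/0.0416667⌋ = 5 → f.

HF00tf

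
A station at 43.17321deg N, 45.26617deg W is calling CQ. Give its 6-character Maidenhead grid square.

GN73ie

Add 180° to longitude and 90° to latitude: 134.7338, 133.1732.
Field: 134.7338/20 → 6 → G, 133.1732/10 → 13 → N; chars GN.
Square: 14.7338/2 → 7, 3.1732/1 → 3; chars 73.
Subsquare: 0.7338/0.0833333 → 8 → i, 0.1732/0.0416667 → 4 → e; chars ie.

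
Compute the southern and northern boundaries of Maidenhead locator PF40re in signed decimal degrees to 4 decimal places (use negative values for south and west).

-39.8333, -39.7917

Field P=15, F=5: +15·20° lon, +5·10° lat → SW at lon 120°, lat -40°.
Square 4, 0: +4·2° lon, +0·1° lat → SW at lon 128°, lat -40°.
Subsquare r=17, e=4: +17·0.0833333° lon, +4·0.0416667° lat → SW at lon 129.417°, lat -39.8333°.
Cell spans 0.0833333° lon × 0.0416667° lat.
south -39.8333, north -39.7917.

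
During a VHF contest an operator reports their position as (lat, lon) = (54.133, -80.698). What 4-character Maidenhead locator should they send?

EO94

Add 180° to longitude and 90° to latitude: 99.30, 144.13.
Field: 99.30/20 → 4 → E, 144.13/10 → 14 → O; chars EO.
Square: 19.30/2 → 9, 4.13/1 → 4; chars 94.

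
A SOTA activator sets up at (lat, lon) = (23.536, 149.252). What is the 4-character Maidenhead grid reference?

Shift to the Maidenhead origin (180°W, 90°S): lon 329.25, lat 113.54.
Field: lon ⌊329.25/20⌋ = 16 → Q; lat ⌊113.54/10⌋ = 11 → L.
Square: lon ⌊9.25/2⌋ = 4; lat ⌊3.54/1⌋ = 3.

QL43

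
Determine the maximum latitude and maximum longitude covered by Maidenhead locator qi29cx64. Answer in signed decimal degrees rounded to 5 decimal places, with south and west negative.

-0.02083, 144.22500

Field Q=16, I=8: +16·20° lon, +8·10° lat → SW at lon 140°, lat -10°.
Square 2, 9: +2·2° lon, +9·1° lat → SW at lon 144°, lat -1°.
Subsquare c=2, x=23: +2·0.0833333° lon, +23·0.0416667° lat → SW at lon 144.167°, lat -0.0416667°.
Extended square 6, 4: +6·0.00833333° lon, +4·0.00416667° lat → SW at lon 144.217°, lat -0.025°.
Cell spans 0.00833333° lon × 0.00416667° lat. NE corner is SW corner plus one full cell.
latitude -0.02083, longitude 144.22500.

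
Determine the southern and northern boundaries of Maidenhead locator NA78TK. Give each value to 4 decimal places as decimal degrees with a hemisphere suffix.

Field N=13, A=0: +13·20° lon, +0·10° lat → SW at lon 80°, lat -90°.
Square 7, 8: +7·2° lon, +8·1° lat → SW at lon 94°, lat -82°.
Subsquare t=19, k=10: +19·0.0833333° lon, +10·0.0416667° lat → SW at lon 95.5833°, lat -81.5833°.
Cell spans 0.0833333° lon × 0.0416667° lat.
south 81.5833° S, north 81.5417° S.

81.5833° S, 81.5417° S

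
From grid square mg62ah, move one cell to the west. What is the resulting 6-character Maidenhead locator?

MG52xh

Longitude subsquare a = 0; −1 → -1, wraps to 23 = x, carry into square.
Longitude square 6; −1 → 5.
The latitude characters are unchanged.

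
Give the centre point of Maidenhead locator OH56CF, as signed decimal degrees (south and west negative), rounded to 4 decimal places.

Field O=14, H=7: +14·20° lon, +7·10° lat → SW at lon 100°, lat -20°.
Square 5, 6: +5·2° lon, +6·1° lat → SW at lon 110°, lat -14°.
Subsquare c=2, f=5: +2·0.0833333° lon, +5·0.0416667° lat → SW at lon 110.167°, lat -13.7917°.
Cell spans 0.0833333° lon × 0.0416667° lat. Centre is SW corner plus half of each.
latitude -13.7708, longitude 110.2083.

-13.7708, 110.2083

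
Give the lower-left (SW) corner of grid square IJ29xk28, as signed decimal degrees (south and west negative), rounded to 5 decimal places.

9.45000, -14.06667

Field I=8, J=9: +8·20° lon, +9·10° lat → SW at lon -20°, lat 0°.
Square 2, 9: +2·2° lon, +9·1° lat → SW at lon -16°, lat 9°.
Subsquare x=23, k=10: +23·0.0833333° lon, +10·0.0416667° lat → SW at lon -14.0833°, lat 9.41667°.
Extended square 2, 8: +2·0.00833333° lon, +8·0.00416667° lat → SW at lon -14.0667°, lat 9.45°.
latitude 9.45000, longitude -14.06667.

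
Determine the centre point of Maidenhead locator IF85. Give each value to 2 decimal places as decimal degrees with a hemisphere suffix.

Field I=8, F=5: +8·20° lon, +5·10° lat → SW at lon -20°, lat -40°.
Square 8, 5: +8·2° lon, +5·1° lat → SW at lon -4°, lat -35°.
Cell spans 2° lon × 1° lat. Centre is SW corner plus half of each.
latitude 34.50° S, longitude 3.00° W.

34.50° S, 3.00° W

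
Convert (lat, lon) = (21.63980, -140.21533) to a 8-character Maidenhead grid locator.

BL91vp43

Shift to the Maidenhead origin (180°W, 90°S): lon 39.78467, lat 111.63980.
Field: lon ⌊39.78467/20⌋ = 1 → B; lat ⌊111.63980/10⌋ = 11 → L.
Square: lon ⌊19.78467/2⌋ = 9; lat ⌊1.63980/1⌋ = 1.
Subsquare: lon ⌊1.78467/0.0833333⌋ = 21 → v; lat ⌊0.63980/0.0416667⌋ = 15 → p.
Extended square: lon ⌊0.03467/0.00833333⌋ = 4; lat ⌊0.01480/0.00416667⌋ = 3.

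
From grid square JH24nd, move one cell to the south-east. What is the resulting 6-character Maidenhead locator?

JH24oc

Longitude subsquare n = 13; +1 → 14 = o.
Latitude subsquare d = 3; −1 → 2 = c.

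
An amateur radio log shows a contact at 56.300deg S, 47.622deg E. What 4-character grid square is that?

Shift to the Maidenhead origin (180°W, 90°S): lon 227.62, lat 33.70.
Field (20°×10°, letters A–R): lon ⌊227.62/20⌋ = 11 → L; lat ⌊33.70/10⌋ = 3 → D.
Square (2°×1°, digits 0–9): lon ⌊7.62/2⌋ = 3; lat ⌊3.70/1⌋ = 3.

LD33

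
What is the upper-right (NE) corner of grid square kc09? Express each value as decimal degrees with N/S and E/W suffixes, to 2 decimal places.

60.00° S, 22.00° E

Field K=10, C=2: +10·20° lon, +2·10° lat → SW at lon 20°, lat -70°.
Square 0, 9: +0·2° lon, +9·1° lat → SW at lon 20°, lat -61°.
Cell spans 2° lon × 1° lat. NE corner is SW corner plus one full cell.
latitude 60.00° S, longitude 22.00° E.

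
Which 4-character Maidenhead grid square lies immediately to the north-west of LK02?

KK93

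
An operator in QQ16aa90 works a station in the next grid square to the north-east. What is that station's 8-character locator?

Longitude extended square 9; +1 → 10, wraps to 0, carry into subsquare.
Longitude subsquare a = 0; +1 → 1 = b.
Latitude extended square 0; +1 → 1.

QQ16ba01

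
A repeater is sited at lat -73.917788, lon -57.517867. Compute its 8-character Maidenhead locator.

GB16fb79

Add 180° to longitude and 90° to latitude: 122.48213, 16.08221.
Field: lon ⌊122.48213/20⌋ = 6 → G; lat ⌊16.08221/10⌋ = 1 → B.
Square: lon ⌊2.48213/2⌋ = 1; lat ⌊6.08221/1⌋ = 6.
Subsquare: lon ⌊0.48213/0.0833333⌋ = 5 → f; lat ⌊0.08221/0.0416667⌋ = 1 → b.
Extended square: lon ⌊0.06547/0.00833333⌋ = 7; lat ⌊0.04055/0.00416667⌋ = 9.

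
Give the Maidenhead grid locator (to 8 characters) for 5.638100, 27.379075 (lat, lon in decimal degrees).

KJ35qp53

Add 180° to longitude and 90° to latitude: 207.37908, 95.63810.
Field: lon ⌊207.37908/20⌋ = 10 → K; lat ⌊95.63810/10⌋ = 9 → J.
Square: lon ⌊7.37908/2⌋ = 3; lat ⌊5.63810/1⌋ = 5.
Subsquare: lon ⌊1.37908/0.0833333⌋ = 16 → q; lat ⌊0.63810/0.0416667⌋ = 15 → p.
Extended square: lon ⌊0.04574/0.00833333⌋ = 5; lat ⌊0.01310/0.00416667⌋ = 3.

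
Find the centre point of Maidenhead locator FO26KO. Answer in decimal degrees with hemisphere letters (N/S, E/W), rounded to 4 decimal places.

56.6042° N, 75.1250° W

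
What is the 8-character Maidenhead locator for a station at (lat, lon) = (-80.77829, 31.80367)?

KA59vf63

Offset from 180°W / 90°S: lon 211.80367°, lat 9.22171°.
Field (20°×10°, letters A–R): lon ⌊211.80367/20⌋ = 10 → K; lat ⌊9.22171/10⌋ = 0 → A.
Square (2°×1°, digits 0–9): lon ⌊11.80367/2⌋ = 5; lat ⌊9.22171/1⌋ = 9.
Subsquare (5′×2.5′, letters a–x): lon ⌊1.80367/0.0833333⌋ = 21 → v; lat ⌊0.22171/0.0416667⌋ = 5 → f.
Extended square (30″×15″, digits 0–9): lon ⌊0.05367/0.00833333⌋ = 6; lat ⌊0.01338/0.00416667⌋ = 3.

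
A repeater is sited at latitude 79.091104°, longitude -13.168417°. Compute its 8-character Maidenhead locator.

IQ39jc91

Add 180° to longitude and 90° to latitude: 166.83158, 169.09110.
Field (20°×10°, letters A–R): lon ⌊166.83158/20⌋ = 8 → I; lat ⌊169.09110/10⌋ = 16 → Q.
Square (2°×1°, digits 0–9): lon ⌊6.83158/2⌋ = 3; lat ⌊9.09110/1⌋ = 9.
Subsquare (5′×2.5′, letters a–x): lon ⌊0.83158/0.0833333⌋ = 9 → j; lat ⌊0.09110/0.0416667⌋ = 2 → c.
Extended square (30″×15″, digits 0–9): lon ⌊0.08158/0.00833333⌋ = 9; lat ⌊0.00777/0.00416667⌋ = 1.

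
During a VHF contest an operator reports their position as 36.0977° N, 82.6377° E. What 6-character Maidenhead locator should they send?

NM16hc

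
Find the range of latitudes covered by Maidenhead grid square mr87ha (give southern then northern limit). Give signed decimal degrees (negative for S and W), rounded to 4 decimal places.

87.0000, 87.0417

Field M=12, R=17: +12·20° lon, +17·10° lat → SW at lon 60°, lat 80°.
Square 8, 7: +8·2° lon, +7·1° lat → SW at lon 76°, lat 87°.
Subsquare h=7, a=0: +7·0.0833333° lon, +0·0.0416667° lat → SW at lon 76.5833°, lat 87°.
Cell spans 0.0833333° lon × 0.0416667° lat.
south 87.0000, north 87.0417.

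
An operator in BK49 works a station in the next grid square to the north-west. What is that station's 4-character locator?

Longitude square 4; −1 → 3.
Latitude square 9; +1 → 10, wraps to 0, carry into field.
Latitude field K = 10; +1 → 11 = L.

BL30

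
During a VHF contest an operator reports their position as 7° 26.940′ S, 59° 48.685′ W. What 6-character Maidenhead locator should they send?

GI02cn

Offset from 180°W / 90°S: lon 120.1886°, lat 82.5510°.
Field (20°×10°, letters A–R): 120.1886/20 → 6 → G, 82.5510/10 → 8 → I; chars GI.
Square (2°×1°, digits 0–9): 0.1886/2 → 0, 2.5510/1 → 2; chars 02.
Subsquare (5′×2.5′, letters a–x): 0.1886/0.0833333 → 2 → c, 0.5510/0.0416667 → 13 → n; chars cn.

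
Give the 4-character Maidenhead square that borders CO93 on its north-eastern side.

DO04

Longitude square 9; +1 → 10, wraps to 0, carry into field.
Longitude field C = 2; +1 → 3 = D.
Latitude square 3; +1 → 4.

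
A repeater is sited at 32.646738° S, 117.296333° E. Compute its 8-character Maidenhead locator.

Shift to the Maidenhead origin (180°W, 90°S): lon 297.29633, lat 57.35326.
Field: lon ⌊297.29633/20⌋ = 14 → O; lat ⌊57.35326/10⌋ = 5 → F.
Square: lon ⌊17.29633/2⌋ = 8; lat ⌊7.35326/1⌋ = 7.
Subsquare: lon ⌊1.29633/0.0833333⌋ = 15 → p; lat ⌊0.35326/0.0416667⌋ = 8 → i.
Extended square: lon ⌊0.04633/0.00833333⌋ = 5; lat ⌊0.01993/0.00416667⌋ = 4.

OF87pi54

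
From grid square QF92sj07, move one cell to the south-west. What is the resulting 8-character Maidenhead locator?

QF92rj96

Longitude extended square 0; −1 → -1, wraps to 9, carry into subsquare.
Longitude subsquare s = 18; −1 → 17 = r.
Latitude extended square 7; −1 → 6.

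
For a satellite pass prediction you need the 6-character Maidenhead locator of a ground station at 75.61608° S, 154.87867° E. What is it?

QB74kj

Offset from 180°W / 90°S: lon 334.8787°, lat 14.3839°.
Field: 334.8787/20 → 16 → Q, 14.3839/10 → 1 → B; chars QB.
Square: 14.8787/2 → 7, 4.3839/1 → 4; chars 74.
Subsquare: 0.8787/0.0833333 → 10 → k, 0.3839/0.0416667 → 9 → j; chars kj.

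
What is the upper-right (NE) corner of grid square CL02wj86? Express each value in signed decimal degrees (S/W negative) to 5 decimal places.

22.40417, -138.09167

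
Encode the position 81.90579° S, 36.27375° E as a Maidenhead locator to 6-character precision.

Shift to the Maidenhead origin (180°W, 90°S): lon 216.2738, lat 8.0942.
Field: 216.2738/20 → 10 → K, 8.0942/10 → 0 → A; chars KA.
Square: 16.2738/2 → 8, 8.0942/1 → 8; chars 88.
Subsquare: 0.2738/0.0833333 → 3 → d, 0.0942/0.0416667 → 2 → c; chars dc.

KA88dc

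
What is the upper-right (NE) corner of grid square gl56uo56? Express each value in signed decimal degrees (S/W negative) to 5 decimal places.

26.61250, -48.28333

Field G=6, L=11: +6·20° lon, +11·10° lat → SW at lon -60°, lat 20°.
Square 5, 6: +5·2° lon, +6·1° lat → SW at lon -50°, lat 26°.
Subsquare u=20, o=14: +20·0.0833333° lon, +14·0.0416667° lat → SW at lon -48.3333°, lat 26.5833°.
Extended square 5, 6: +5·0.00833333° lon, +6·0.00416667° lat → SW at lon -48.2917°, lat 26.6083°.
Cell spans 0.00833333° lon × 0.00416667° lat. NE corner is SW corner plus one full cell.
latitude 26.61250, longitude -48.28333.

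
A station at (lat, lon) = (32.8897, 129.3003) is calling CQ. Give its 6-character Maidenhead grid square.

PM42pv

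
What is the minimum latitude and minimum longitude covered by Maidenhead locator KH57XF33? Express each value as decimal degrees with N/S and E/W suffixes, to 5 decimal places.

Field K=10, H=7: +10·20° lon, +7·10° lat → SW at lon 20°, lat -20°.
Square 5, 7: +5·2° lon, +7·1° lat → SW at lon 30°, lat -13°.
Subsquare x=23, f=5: +23·0.0833333° lon, +5·0.0416667° lat → SW at lon 31.9167°, lat -12.7917°.
Extended square 3, 3: +3·0.00833333° lon, +3·0.00416667° lat → SW at lon 31.9417°, lat -12.7792°.
latitude 12.77917° S, longitude 31.94167° E.

12.77917° S, 31.94167° E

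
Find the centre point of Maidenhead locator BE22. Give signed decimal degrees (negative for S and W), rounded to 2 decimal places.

-47.50, -155.00

Field B=1, E=4: +1·20° lon, +4·10° lat → SW at lon -160°, lat -50°.
Square 2, 2: +2·2° lon, +2·1° lat → SW at lon -156°, lat -48°.
Cell spans 2° lon × 1° lat. Centre is SW corner plus half of each.
latitude -47.50, longitude -155.00.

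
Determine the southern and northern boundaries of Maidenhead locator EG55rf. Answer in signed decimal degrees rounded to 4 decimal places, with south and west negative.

-24.7917, -24.7500

Field E=4, G=6: +4·20° lon, +6·10° lat → SW at lon -100°, lat -30°.
Square 5, 5: +5·2° lon, +5·1° lat → SW at lon -90°, lat -25°.
Subsquare r=17, f=5: +17·0.0833333° lon, +5·0.0416667° lat → SW at lon -88.5833°, lat -24.7917°.
Cell spans 0.0833333° lon × 0.0416667° lat.
south -24.7917, north -24.7500.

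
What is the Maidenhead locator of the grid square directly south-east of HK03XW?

Longitude subsquare x = 23; +1 → 24, wraps to 0 = a, carry into square.
Longitude square 0; +1 → 1.
Latitude subsquare w = 22; −1 → 21 = v.

HK13av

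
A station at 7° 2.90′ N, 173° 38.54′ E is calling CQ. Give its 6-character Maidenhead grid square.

RJ67tb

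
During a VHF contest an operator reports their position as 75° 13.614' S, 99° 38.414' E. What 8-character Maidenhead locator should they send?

NB94ts65

Offset from 180°W / 90°S: lon 279.64023°, lat 14.77310°.
Field: 279.64023/20 → 13 → N, 14.77310/10 → 1 → B; chars NB.
Square: 19.64023/2 → 9, 4.77310/1 → 4; chars 94.
Subsquare: 1.64023/0.0833333 → 19 → t, 0.77310/0.0416667 → 18 → s; chars ts.
Extended square: 0.05690/0.00833333 → 6, 0.02310/0.00416667 → 5; chars 65.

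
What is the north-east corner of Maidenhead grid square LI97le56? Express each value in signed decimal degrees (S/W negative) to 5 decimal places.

-2.80417, 58.96667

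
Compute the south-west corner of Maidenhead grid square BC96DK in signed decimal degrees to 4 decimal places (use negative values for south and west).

Field B=1, C=2: +1·20° lon, +2·10° lat → SW at lon -160°, lat -70°.
Square 9, 6: +9·2° lon, +6·1° lat → SW at lon -142°, lat -64°.
Subsquare d=3, k=10: +3·0.0833333° lon, +10·0.0416667° lat → SW at lon -141.75°, lat -63.5833°.
latitude -63.5833, longitude -141.7500.

-63.5833, -141.7500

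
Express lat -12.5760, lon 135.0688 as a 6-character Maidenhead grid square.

PH77mk

Shift to the Maidenhead origin (180°W, 90°S): lon 315.0688, lat 77.4240.
Field: lon ⌊315.0688/20⌋ = 15 → P; lat ⌊77.4240/10⌋ = 7 → H.
Square: lon ⌊15.0688/2⌋ = 7; lat ⌊7.4240/1⌋ = 7.
Subsquare: lon ⌊1.0688/0.0833333⌋ = 12 → m; lat ⌊0.4240/0.0416667⌋ = 10 → k.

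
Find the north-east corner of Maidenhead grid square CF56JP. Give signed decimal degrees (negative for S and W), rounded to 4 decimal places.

-33.3333, -129.1667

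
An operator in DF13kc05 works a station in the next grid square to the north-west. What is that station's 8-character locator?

Longitude extended square 0; −1 → -1, wraps to 9, carry into subsquare.
Longitude subsquare k = 10; −1 → 9 = j.
Latitude extended square 5; +1 → 6.

DF13jc96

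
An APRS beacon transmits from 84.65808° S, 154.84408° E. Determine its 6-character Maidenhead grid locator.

QA75ki

Shift to the Maidenhead origin (180°W, 90°S): lon 334.8441, lat 5.3419.
Field: lon ⌊334.8441/20⌋ = 16 → Q; lat ⌊5.3419/10⌋ = 0 → A.
Square: lon ⌊14.8441/2⌋ = 7; lat ⌊5.3419/1⌋ = 5.
Subsquare: lon ⌊0.8441/0.0833333⌋ = 10 → k; lat ⌊0.3419/0.0416667⌋ = 8 → i.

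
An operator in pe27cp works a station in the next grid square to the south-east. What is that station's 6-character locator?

PE27do

Longitude subsquare c = 2; +1 → 3 = d.
Latitude subsquare p = 15; −1 → 14 = o.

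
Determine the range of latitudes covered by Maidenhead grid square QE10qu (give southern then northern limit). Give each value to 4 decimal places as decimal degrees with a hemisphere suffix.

49.1667° S, 49.1250° S

Field Q=16, E=4: +16·20° lon, +4·10° lat → SW at lon 140°, lat -50°.
Square 1, 0: +1·2° lon, +0·1° lat → SW at lon 142°, lat -50°.
Subsquare q=16, u=20: +16·0.0833333° lon, +20·0.0416667° lat → SW at lon 143.333°, lat -49.1667°.
Cell spans 0.0833333° lon × 0.0416667° lat.
south 49.1667° S, north 49.1250° S.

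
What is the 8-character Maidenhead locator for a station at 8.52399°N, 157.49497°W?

BJ18gm05

Shift to the Maidenhead origin (180°W, 90°S): lon 22.50503, lat 98.52399.
Field: lon ⌊22.50503/20⌋ = 1 → B; lat ⌊98.52399/10⌋ = 9 → J.
Square: lon ⌊2.50503/2⌋ = 1; lat ⌊8.52399/1⌋ = 8.
Subsquare: lon ⌊0.50503/0.0833333⌋ = 6 → g; lat ⌊0.52399/0.0416667⌋ = 12 → m.
Extended square: lon ⌊0.00503/0.00833333⌋ = 0; lat ⌊0.02399/0.00416667⌋ = 5.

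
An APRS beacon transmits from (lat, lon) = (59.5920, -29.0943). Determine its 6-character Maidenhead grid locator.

Shift to the Maidenhead origin (180°W, 90°S): lon 150.9057, lat 149.5920.
Field: 150.9057/20 → 7 → H, 149.5920/10 → 14 → O; chars HO.
Square: 10.9057/2 → 5, 9.5920/1 → 9; chars 59.
Subsquare: 0.9057/0.0833333 → 10 → k, 0.5920/0.0416667 → 14 → o; chars ko.

HO59ko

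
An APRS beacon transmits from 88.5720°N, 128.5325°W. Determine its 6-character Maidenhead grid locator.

CR58rn

Offset from 180°W / 90°S: lon 51.4675°, lat 178.5720°.
Field: lon ⌊51.4675/20⌋ = 2 → C; lat ⌊178.5720/10⌋ = 17 → R.
Square: lon ⌊11.4675/2⌋ = 5; lat ⌊8.5720/1⌋ = 8.
Subsquare: lon ⌊1.4675/0.0833333⌋ = 17 → r; lat ⌊0.5720/0.0416667⌋ = 13 → n.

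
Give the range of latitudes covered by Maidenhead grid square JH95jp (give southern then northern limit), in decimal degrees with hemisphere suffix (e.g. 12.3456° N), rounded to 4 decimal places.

14.3750° S, 14.3333° S

Field J=9, H=7: +9·20° lon, +7·10° lat → SW at lon 0°, lat -20°.
Square 9, 5: +9·2° lon, +5·1° lat → SW at lon 18°, lat -15°.
Subsquare j=9, p=15: +9·0.0833333° lon, +15·0.0416667° lat → SW at lon 18.75°, lat -14.375°.
Cell spans 0.0833333° lon × 0.0416667° lat.
south 14.3750° S, north 14.3333° S.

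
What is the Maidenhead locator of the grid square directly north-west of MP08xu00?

MP08wu91

Longitude extended square 0; −1 → -1, wraps to 9, carry into subsquare.
Longitude subsquare x = 23; −1 → 22 = w.
Latitude extended square 0; +1 → 1.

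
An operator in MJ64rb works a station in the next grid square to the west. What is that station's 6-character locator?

MJ64qb

Longitude subsquare r = 17; −1 → 16 = q.
The latitude characters are unchanged.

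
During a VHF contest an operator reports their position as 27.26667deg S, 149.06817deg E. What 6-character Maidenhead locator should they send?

Shift to the Maidenhead origin (180°W, 90°S): lon 329.0682, lat 62.7333.
Field (20°×10°, letters A–R): 329.0682/20 → 16 → Q, 62.7333/10 → 6 → G; chars QG.
Square (2°×1°, digits 0–9): 9.0682/2 → 4, 2.7333/1 → 2; chars 42.
Subsquare (5′×2.5′, letters a–x): 1.0682/0.0833333 → 12 → m, 0.7333/0.0416667 → 17 → r; chars mr.

QG42mr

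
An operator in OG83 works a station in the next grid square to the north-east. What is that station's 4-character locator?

Longitude square 8; +1 → 9.
Latitude square 3; +1 → 4.

OG94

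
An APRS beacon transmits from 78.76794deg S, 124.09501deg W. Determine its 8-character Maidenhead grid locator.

Shift to the Maidenhead origin (180°W, 90°S): lon 55.90499, lat 11.23206.
Field (20°×10°, letters A–R): lon ⌊55.90499/20⌋ = 2 → C; lat ⌊11.23206/10⌋ = 1 → B.
Square (2°×1°, digits 0–9): lon ⌊15.90499/2⌋ = 7; lat ⌊1.23206/1⌋ = 1.
Subsquare (5′×2.5′, letters a–x): lon ⌊1.90499/0.0833333⌋ = 22 → w; lat ⌊0.23206/0.0416667⌋ = 5 → f.
Extended square (30″×15″, digits 0–9): lon ⌊0.07166/0.00833333⌋ = 8; lat ⌊0.02373/0.00416667⌋ = 5.

CB71wf85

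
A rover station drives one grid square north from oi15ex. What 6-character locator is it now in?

OI16ea

Latitude subsquare x = 23; +1 → 24, wraps to 0 = a, carry into square.
Latitude square 5; +1 → 6.
The longitude characters are unchanged.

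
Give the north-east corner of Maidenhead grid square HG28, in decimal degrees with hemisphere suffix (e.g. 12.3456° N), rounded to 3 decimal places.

Field H=7, G=6: +7·20° lon, +6·10° lat → SW at lon -40°, lat -30°.
Square 2, 8: +2·2° lon, +8·1° lat → SW at lon -36°, lat -22°.
Cell spans 2° lon × 1° lat. NE corner is SW corner plus one full cell.
latitude 21.000° S, longitude 34.000° W.

21.000° S, 34.000° W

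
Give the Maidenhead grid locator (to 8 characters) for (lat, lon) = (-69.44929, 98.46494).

NC90fn52

Shift to the Maidenhead origin (180°W, 90°S): lon 278.46494, lat 20.55071.
Field (20°×10°, letters A–R): lon ⌊278.46494/20⌋ = 13 → N; lat ⌊20.55071/10⌋ = 2 → C.
Square (2°×1°, digits 0–9): lon ⌊18.46494/2⌋ = 9; lat ⌊0.55071/1⌋ = 0.
Subsquare (5′×2.5′, letters a–x): lon ⌊0.46494/0.0833333⌋ = 5 → f; lat ⌊0.55071/0.0416667⌋ = 13 → n.
Extended square (30″×15″, digits 0–9): lon ⌊0.04827/0.00833333⌋ = 5; lat ⌊0.00904/0.00416667⌋ = 2.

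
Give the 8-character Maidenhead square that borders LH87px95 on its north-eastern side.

LH87qx06

Longitude extended square 9; +1 → 10, wraps to 0, carry into subsquare.
Longitude subsquare p = 15; +1 → 16 = q.
Latitude extended square 5; +1 → 6.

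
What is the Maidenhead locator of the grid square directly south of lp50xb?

Latitude subsquare b = 1; −1 → 0 = a.
The longitude characters are unchanged.

LP50xa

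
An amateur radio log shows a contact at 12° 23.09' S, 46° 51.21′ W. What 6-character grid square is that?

GH67no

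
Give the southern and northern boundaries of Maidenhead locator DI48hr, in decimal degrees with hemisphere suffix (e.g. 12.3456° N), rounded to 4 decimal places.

1.2917° S, 1.2500° S

Field D=3, I=8: +3·20° lon, +8·10° lat → SW at lon -120°, lat -10°.
Square 4, 8: +4·2° lon, +8·1° lat → SW at lon -112°, lat -2°.
Subsquare h=7, r=17: +7·0.0833333° lon, +17·0.0416667° lat → SW at lon -111.417°, lat -1.29167°.
Cell spans 0.0833333° lon × 0.0416667° lat.
south 1.2917° S, north 1.2500° S.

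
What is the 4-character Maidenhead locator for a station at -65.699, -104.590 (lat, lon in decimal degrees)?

DC74

Shift to the Maidenhead origin (180°W, 90°S): lon 75.41, lat 24.30.
Field: 75.41/20 → 3 → D, 24.30/10 → 2 → C; chars DC.
Square: 15.41/2 → 7, 4.30/1 → 4; chars 74.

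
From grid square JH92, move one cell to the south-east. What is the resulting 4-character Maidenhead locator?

Longitude square 9; +1 → 10, wraps to 0, carry into field.
Longitude field J = 9; +1 → 10 = K.
Latitude square 2; −1 → 1.

KH01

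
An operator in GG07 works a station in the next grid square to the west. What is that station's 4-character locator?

FG97

Longitude square 0; −1 → -1, wraps to 9, carry into field.
Longitude field G = 6; −1 → 5 = F.
The latitude characters are unchanged.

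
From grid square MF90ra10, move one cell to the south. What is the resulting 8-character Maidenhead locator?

Latitude extended square 0; −1 → -1, wraps to 9, carry into subsquare.
Latitude subsquare a = 0; −1 → -1, wraps to 23 = x, carry into square.
Latitude square 0; −1 → -1, wraps to 9, carry into field.
Latitude field F = 5; −1 → 4 = E.
The longitude characters are unchanged.

ME99rx19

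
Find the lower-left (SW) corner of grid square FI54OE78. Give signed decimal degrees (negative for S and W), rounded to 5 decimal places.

-5.80000, -68.77500

Field F=5, I=8: +5·20° lon, +8·10° lat → SW at lon -80°, lat -10°.
Square 5, 4: +5·2° lon, +4·1° lat → SW at lon -70°, lat -6°.
Subsquare o=14, e=4: +14·0.0833333° lon, +4·0.0416667° lat → SW at lon -68.8333°, lat -5.83333°.
Extended square 7, 8: +7·0.00833333° lon, +8·0.00416667° lat → SW at lon -68.775°, lat -5.8°.
latitude -5.80000, longitude -68.77500.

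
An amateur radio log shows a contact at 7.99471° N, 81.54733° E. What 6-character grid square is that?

Add 180° to longitude and 90° to latitude: 261.5473, 97.9947.
Field (20°×10°, letters A–R): 261.5473/20 → 13 → N, 97.9947/10 → 9 → J; chars NJ.
Square (2°×1°, digits 0–9): 1.5473/2 → 0, 7.9947/1 → 7; chars 07.
Subsquare (5′×2.5′, letters a–x): 1.5473/0.0833333 → 18 → s, 0.9947/0.0416667 → 23 → x; chars sx.

NJ07sx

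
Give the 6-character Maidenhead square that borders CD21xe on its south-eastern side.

CD31ad

Longitude subsquare x = 23; +1 → 24, wraps to 0 = a, carry into square.
Longitude square 2; +1 → 3.
Latitude subsquare e = 4; −1 → 3 = d.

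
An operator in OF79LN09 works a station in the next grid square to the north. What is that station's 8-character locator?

OF79lo00

Latitude extended square 9; +1 → 10, wraps to 0, carry into subsquare.
Latitude subsquare n = 13; +1 → 14 = o.
The longitude characters are unchanged.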